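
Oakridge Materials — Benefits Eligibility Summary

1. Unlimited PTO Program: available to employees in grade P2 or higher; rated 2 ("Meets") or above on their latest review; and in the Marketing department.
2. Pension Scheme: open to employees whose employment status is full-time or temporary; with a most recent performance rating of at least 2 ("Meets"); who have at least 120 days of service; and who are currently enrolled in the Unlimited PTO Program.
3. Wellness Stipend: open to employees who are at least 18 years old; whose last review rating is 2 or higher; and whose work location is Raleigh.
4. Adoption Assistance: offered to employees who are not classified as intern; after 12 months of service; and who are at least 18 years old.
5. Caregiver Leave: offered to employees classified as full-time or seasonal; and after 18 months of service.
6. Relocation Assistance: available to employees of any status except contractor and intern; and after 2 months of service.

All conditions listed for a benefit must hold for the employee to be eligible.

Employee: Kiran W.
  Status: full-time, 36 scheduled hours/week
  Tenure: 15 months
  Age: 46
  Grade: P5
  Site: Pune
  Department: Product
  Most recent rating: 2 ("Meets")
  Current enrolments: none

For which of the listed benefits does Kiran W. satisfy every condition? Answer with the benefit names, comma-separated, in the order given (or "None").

Unlimited PTO Program — grade P5 ≥ P2 ✓; rating 2 ≥ 2 ✓; dept Product ✗ → not eligible.
Pension Scheme — status full-time ✓; rating 2 ≥ 2 ✓; service 15 months ≥ 120 days ✓; not enrolled in Unlimited PTO Program ✗ → not eligible.
Wellness Stipend — age 46 ≥ 18 ✓; rating 2 ≥ 2 ✓; site Pune ✗ (not Raleigh) → not eligible.
Adoption Assistance — status full-time ✓ (not excluded); service 15 months ≥ 12 months ✓; age 46 ≥ 18 ✓ → eligible.
Caregiver Leave — status full-time ✓; service 15 months < 18 months ✗ → not eligible.
Relocation Assistance — status full-time ✓ (not excluded); service 15 months ≥ 2 months ✓ → eligible.

Adoption Assistance, Relocation Assistance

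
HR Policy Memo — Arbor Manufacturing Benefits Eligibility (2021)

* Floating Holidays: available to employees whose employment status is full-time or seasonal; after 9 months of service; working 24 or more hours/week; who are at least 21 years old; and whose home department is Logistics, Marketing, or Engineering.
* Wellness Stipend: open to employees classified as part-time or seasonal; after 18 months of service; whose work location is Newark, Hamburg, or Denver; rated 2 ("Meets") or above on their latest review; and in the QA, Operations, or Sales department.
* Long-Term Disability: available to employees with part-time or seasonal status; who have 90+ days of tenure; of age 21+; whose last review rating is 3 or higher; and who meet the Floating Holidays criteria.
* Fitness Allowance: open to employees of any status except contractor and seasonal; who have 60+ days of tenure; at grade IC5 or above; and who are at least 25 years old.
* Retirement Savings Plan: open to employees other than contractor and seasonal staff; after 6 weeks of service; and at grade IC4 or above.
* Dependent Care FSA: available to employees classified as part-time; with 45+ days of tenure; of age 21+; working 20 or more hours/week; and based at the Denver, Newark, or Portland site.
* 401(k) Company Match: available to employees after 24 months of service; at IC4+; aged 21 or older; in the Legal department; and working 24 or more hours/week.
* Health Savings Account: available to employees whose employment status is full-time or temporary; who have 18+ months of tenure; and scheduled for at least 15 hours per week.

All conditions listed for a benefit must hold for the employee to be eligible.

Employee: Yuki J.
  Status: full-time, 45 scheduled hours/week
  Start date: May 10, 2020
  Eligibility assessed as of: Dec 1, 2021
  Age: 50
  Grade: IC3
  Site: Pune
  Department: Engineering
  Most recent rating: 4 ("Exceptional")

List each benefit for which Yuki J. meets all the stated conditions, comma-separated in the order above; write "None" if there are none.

Floating Holidays, Health Savings Account

Service from May 10, 2020 to Dec 1, 2021: 570 days.
Floating Holidays — status full-time ✓; service 570 days ≥ 9 months (≈270 days) ✓; 45 hrs/wk ≥ 24 ✓; age 50 ≥ 21 ✓; dept Engineering ✓ → eligible.
Wellness Stipend — status full-time ✗ (requires part-time or seasonal) → not eligible.
Long-Term Disability — status full-time ✗ (requires part-time or seasonal) → not eligible.
Fitness Allowance — status full-time ✓ (not excluded); service 570 days ≥ 60 days ✓; grade IC3 < IC5 ✗ → not eligible.
Retirement Savings Plan — status full-time ✓ (not excluded); service 570 days ≥ 6 weeks (≈42 days) ✓; grade IC3 < IC4 ✗ → not eligible.
Dependent Care FSA — status full-time ✗ (requires part-time) → not eligible.
401(k) Company Match — service 570 days < 24 months (≈720 days) ✗ → not eligible.
Health Savings Account — status full-time ✓; service 570 days ≥ 18 months (≈540 days) ✓; 45 hrs/wk ≥ 15 ✓ → eligible.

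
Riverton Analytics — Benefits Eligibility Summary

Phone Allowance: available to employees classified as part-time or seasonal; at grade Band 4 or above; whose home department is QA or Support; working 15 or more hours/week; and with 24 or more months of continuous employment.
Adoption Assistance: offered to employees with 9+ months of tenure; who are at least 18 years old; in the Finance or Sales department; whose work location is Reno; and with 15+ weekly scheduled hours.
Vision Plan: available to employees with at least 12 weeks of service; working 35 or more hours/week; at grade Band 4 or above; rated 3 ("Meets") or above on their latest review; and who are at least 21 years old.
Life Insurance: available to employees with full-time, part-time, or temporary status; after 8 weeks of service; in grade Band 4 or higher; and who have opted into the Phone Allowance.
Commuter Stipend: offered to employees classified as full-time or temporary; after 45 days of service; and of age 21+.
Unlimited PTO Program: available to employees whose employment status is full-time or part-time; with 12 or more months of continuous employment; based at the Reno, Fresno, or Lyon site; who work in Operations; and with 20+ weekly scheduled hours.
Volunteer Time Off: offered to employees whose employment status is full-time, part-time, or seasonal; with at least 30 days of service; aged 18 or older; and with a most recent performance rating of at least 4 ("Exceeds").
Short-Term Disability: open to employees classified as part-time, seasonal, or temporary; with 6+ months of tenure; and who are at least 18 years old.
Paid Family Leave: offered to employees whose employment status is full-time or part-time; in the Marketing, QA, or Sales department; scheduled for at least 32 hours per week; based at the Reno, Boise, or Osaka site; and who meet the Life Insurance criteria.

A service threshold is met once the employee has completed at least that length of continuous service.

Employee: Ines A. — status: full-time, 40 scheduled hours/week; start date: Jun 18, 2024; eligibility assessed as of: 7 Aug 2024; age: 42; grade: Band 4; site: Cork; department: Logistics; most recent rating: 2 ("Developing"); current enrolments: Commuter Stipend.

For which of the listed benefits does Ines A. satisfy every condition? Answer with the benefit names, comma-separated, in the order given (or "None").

Commuter Stipend

Service from Jun 18, 2024 to 7 Aug 2024: 50 days.
Phone Allowance — status full-time ✗ (requires part-time or seasonal) → not eligible.
Adoption Assistance — service 50 days < 9 months (≈270 days) ✗ → not eligible.
Vision Plan — service 50 days < 12 weeks (≈84 days) ✗ → not eligible.
Life Insurance — status full-time ✓; service 50 days < 8 weeks (≈56 days) ✗ → not eligible.
Commuter Stipend — status full-time ✓; service 50 days ≥ 45 days ✓; age 42 ≥ 21 ✓ → eligible.
Unlimited PTO Program — status full-time ✓; service 50 days < 12 months (≈360 days) ✗ → not eligible.
Volunteer Time Off — status full-time ✓; service 50 days ≥ 30 days ✓; age 42 ≥ 18 ✓; rating 2 < 4 ✗ → not eligible.
Short-Term Disability — status full-time ✗ (requires part-time, seasonal, or temporary) → not eligible.
Paid Family Leave — status full-time ✓; dept Logistics ✗ → not eligible.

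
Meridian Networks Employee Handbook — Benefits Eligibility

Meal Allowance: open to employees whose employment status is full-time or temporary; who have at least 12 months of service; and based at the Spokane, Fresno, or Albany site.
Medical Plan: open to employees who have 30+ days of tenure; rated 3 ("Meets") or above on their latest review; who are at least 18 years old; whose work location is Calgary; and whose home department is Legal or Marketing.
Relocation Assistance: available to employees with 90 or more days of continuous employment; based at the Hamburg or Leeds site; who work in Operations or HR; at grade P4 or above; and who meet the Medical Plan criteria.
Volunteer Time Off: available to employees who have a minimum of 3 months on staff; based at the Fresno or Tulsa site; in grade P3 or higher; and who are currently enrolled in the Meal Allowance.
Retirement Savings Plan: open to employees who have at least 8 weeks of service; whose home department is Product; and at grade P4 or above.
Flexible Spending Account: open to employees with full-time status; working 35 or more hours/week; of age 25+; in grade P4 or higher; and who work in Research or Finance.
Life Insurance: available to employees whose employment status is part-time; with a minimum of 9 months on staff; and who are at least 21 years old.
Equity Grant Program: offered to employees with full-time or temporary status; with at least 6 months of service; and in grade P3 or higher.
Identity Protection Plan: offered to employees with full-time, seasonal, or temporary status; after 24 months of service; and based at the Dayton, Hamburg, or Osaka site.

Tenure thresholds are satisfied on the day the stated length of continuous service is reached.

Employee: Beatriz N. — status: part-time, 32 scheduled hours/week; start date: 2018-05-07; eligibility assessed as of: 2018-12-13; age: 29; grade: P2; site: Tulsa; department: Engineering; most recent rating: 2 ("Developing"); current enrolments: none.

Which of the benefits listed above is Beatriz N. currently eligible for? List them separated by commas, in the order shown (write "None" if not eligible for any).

Service from 2018-05-07 to 2018-12-13: 220 days.
Meal Allowance — status part-time ✗ (requires full-time or temporary) → not eligible.
Medical Plan — service 220 days ≥ 30 days ✓; rating 2 < 3 ✗ → not eligible.
Relocation Assistance — service 220 days ≥ 90 days ✓; site Tulsa ✗ (not Hamburg or Leeds) → not eligible.
Volunteer Time Off — service 220 days ≥ 3 months (≈90 days) ✓; site Tulsa ✓; grade P2 < P3 ✗ → not eligible.
Retirement Savings Plan — service 220 days ≥ 8 weeks (≈56 days) ✓; dept Engineering ✗ → not eligible.
Flexible Spending Account — status part-time ✗ (requires full-time) → not eligible.
Life Insurance — status part-time ✓; service 220 days < 9 months (≈270 days) ✗ → not eligible.
Equity Grant Program — status part-time ✗ (requires full-time or temporary) → not eligible.
Identity Protection Plan — status part-time ✗ (requires full-time, seasonal, or temporary) → not eligible.

None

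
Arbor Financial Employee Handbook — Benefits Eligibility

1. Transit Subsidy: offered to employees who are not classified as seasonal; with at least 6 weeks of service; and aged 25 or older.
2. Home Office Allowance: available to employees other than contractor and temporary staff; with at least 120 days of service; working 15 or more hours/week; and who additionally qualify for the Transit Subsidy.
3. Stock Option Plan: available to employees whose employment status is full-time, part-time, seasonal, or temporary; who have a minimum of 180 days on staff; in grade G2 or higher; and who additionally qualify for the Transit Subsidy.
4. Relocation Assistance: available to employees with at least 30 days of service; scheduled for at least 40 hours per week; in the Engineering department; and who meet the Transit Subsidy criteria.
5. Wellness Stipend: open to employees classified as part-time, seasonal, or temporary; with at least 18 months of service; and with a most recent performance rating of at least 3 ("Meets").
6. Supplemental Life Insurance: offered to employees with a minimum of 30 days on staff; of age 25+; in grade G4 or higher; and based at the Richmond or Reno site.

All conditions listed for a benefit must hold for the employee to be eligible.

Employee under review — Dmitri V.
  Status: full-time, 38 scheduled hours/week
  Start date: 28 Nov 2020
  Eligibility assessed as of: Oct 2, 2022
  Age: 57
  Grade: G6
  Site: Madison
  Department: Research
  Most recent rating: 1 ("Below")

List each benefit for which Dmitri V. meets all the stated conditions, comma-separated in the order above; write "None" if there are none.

Transit Subsidy, Home Office Allowance, Stock Option Plan

Service from 28 Nov 2020 to Oct 2, 2022: 673 days.
Transit Subsidy — status full-time ✓ (not excluded); service 673 days ≥ 6 weeks (≈42 days) ✓; age 57 ≥ 25 ✓ → eligible.
Home Office Allowance — status full-time ✓ (not excluded); service 673 days ≥ 120 days ✓; 38 hrs/wk ≥ 15 ✓; eligible for Transit Subsidy ✓ → eligible.
Stock Option Plan — status full-time ✓; service 673 days ≥ 180 days ✓; grade G6 ≥ G2 ✓; eligible for Transit Subsidy ✓ → eligible.
Relocation Assistance — service 673 days ≥ 30 days ✓; 38 hrs/wk < 40 ✗ → not eligible.
Wellness Stipend — status full-time ✗ (requires part-time, seasonal, or temporary) → not eligible.
Supplemental Life Insurance — service 673 days ≥ 30 days ✓; age 57 ≥ 25 ✓; grade G6 ≥ G4 ✓; site Madison ✗ (not Richmond or Reno) → not eligible.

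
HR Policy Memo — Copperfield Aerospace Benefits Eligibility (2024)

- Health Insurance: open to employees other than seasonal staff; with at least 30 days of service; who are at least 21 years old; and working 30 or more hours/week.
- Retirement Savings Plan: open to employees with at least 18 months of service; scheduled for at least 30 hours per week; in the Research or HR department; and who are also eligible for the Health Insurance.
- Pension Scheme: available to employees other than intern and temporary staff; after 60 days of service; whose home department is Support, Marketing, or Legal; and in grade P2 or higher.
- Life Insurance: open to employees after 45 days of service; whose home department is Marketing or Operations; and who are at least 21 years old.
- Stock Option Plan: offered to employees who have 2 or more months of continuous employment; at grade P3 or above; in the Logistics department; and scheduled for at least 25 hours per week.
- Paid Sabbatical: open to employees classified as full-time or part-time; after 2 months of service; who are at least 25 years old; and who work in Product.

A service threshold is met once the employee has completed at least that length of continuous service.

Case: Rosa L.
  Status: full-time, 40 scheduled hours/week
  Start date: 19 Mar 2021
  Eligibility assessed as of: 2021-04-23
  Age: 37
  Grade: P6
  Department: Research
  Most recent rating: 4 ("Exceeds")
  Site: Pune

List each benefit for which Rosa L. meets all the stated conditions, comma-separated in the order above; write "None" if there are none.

Health Insurance

Service from 19 Mar 2021 to 2021-04-23: 35 days.
Health Insurance — status full-time ✓ (not excluded); service 35 days ≥ 30 days ✓; age 37 ≥ 21 ✓; 40 hrs/wk ≥ 30 ✓ → eligible.
Retirement Savings Plan — service 35 days < 18 months (≈540 days) ✗ → not eligible.
Pension Scheme — status full-time ✓ (not excluded); service 35 days < 60 days ✗ → not eligible.
Life Insurance — service 35 days < 45 days ✗ → not eligible.
Stock Option Plan — service 35 days < 2 months (≈60 days) ✗ → not eligible.
Paid Sabbatical — status full-time ✓; service 35 days < 2 months (≈60 days) ✗ → not eligible.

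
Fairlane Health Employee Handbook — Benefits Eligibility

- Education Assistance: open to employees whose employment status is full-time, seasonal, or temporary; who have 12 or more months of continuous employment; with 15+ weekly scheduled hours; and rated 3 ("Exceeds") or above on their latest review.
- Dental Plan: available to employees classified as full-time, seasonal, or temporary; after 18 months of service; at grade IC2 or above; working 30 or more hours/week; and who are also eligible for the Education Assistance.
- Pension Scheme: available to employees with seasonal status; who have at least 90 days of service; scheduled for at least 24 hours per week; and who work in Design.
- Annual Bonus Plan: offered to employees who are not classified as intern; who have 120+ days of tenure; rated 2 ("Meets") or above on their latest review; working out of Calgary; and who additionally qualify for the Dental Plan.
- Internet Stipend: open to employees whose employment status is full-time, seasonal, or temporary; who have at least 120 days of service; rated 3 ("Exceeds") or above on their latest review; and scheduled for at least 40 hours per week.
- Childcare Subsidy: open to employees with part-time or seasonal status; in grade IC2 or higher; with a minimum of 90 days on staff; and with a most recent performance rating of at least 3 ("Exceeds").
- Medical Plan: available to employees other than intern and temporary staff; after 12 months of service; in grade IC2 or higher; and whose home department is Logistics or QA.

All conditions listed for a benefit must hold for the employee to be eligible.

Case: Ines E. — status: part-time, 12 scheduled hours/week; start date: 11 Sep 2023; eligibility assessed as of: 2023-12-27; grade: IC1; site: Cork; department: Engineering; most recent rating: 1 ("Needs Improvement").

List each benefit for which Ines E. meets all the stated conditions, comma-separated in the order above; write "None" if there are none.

Service from 11 Sep 2023 to 2023-12-27: 107 days.
Education Assistance — status part-time ✗ (requires full-time, seasonal, or temporary) → not eligible.
Dental Plan — status part-time ✗ (requires full-time, seasonal, or temporary) → not eligible.
Pension Scheme — status part-time ✗ (requires seasonal) → not eligible.
Annual Bonus Plan — status part-time ✓ (not excluded); service 107 days < 120 days ✗ → not eligible.
Internet Stipend — status part-time ✗ (requires full-time, seasonal, or temporary) → not eligible.
Childcare Subsidy — status part-time ✓; grade IC1 < IC2 ✗ → not eligible.
Medical Plan — status part-time ✓ (not excluded); service 107 days < 12 months (≈360 days) ✗ → not eligible.

None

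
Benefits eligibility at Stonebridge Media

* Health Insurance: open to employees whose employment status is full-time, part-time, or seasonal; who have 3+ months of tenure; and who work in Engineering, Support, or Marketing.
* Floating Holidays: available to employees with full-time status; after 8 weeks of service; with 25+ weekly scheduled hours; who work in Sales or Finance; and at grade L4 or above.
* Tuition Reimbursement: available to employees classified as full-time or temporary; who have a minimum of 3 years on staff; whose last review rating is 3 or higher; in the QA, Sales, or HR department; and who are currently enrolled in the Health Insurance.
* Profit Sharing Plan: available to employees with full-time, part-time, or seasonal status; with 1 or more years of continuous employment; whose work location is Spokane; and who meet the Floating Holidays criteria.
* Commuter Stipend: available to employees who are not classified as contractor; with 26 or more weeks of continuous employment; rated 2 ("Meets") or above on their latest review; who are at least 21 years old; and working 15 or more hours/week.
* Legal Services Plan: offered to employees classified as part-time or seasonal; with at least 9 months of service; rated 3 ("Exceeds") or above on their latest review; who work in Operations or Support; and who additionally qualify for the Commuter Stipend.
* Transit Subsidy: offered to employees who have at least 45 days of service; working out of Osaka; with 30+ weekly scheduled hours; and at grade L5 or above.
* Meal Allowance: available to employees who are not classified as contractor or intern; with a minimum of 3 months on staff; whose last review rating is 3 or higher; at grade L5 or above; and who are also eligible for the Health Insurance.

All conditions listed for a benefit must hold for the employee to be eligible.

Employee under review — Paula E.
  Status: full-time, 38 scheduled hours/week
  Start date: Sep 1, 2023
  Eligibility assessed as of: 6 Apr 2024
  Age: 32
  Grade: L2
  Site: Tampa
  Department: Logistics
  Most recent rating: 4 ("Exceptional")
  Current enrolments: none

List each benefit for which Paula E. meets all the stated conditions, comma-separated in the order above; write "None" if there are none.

Service from Sep 1, 2023 to 6 Apr 2024: 218 days.
Health Insurance — status full-time ✓; service 218 days ≥ 3 months (≈90 days) ✓; dept Logistics ✗ → not eligible.
Floating Holidays — status full-time ✓; service 218 days ≥ 8 weeks (≈56 days) ✓; 38 hrs/wk ≥ 25 ✓; dept Logistics ✗ → not eligible.
Tuition Reimbursement — status full-time ✓; service 218 days < 3 years (≈1095 days) ✗ → not eligible.
Profit Sharing Plan — status full-time ✓; service 218 days < 1 year (≈365 days) ✗ → not eligible.
Commuter Stipend — status full-time ✓ (not excluded); service 218 days ≥ 26 weeks (≈182 days) ✓; rating 4 ≥ 2 ✓; age 32 ≥ 21 ✓; 38 hrs/wk ≥ 15 ✓ → eligible.
Legal Services Plan — status full-time ✗ (requires part-time or seasonal) → not eligible.
Transit Subsidy — service 218 days ≥ 45 days ✓; site Tampa ✗ (not Osaka) → not eligible.
Meal Allowance — status full-time ✓ (not excluded); service 218 days ≥ 3 months (≈90 days) ✓; rating 4 ≥ 3 ✓; grade L2 < L5 ✗ → not eligible.

Commuter Stipend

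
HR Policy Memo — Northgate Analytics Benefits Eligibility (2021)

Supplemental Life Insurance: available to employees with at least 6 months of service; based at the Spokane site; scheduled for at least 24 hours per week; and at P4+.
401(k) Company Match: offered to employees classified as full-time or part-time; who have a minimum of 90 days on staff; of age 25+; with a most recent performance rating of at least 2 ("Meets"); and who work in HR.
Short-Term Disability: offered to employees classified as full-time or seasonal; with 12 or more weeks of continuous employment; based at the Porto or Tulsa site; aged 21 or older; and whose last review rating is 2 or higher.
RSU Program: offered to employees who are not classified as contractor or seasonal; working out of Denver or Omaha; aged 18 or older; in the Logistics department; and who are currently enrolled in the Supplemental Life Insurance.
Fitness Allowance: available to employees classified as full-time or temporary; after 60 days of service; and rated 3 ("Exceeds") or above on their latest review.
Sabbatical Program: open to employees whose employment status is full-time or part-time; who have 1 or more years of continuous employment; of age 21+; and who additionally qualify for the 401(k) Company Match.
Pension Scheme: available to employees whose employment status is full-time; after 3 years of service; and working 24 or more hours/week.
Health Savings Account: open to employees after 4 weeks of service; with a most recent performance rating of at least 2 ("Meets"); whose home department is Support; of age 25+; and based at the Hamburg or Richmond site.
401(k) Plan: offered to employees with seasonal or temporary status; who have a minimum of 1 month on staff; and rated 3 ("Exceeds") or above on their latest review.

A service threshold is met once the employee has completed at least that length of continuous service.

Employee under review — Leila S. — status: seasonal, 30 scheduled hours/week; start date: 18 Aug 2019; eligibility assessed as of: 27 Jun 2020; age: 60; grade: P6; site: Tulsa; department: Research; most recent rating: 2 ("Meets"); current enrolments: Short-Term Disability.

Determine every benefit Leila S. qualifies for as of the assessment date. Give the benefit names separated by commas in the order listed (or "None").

Short-Term Disability

Service from 18 Aug 2019 to 27 Jun 2020: 314 days.
Supplemental Life Insurance — service 314 days ≥ 6 months (≈180 days) ✓; site Tulsa ✗ (not Spokane) → not eligible.
401(k) Company Match — status seasonal ✗ (requires full-time or part-time) → not eligible.
Short-Term Disability — status seasonal ✓; service 314 days ≥ 12 weeks (≈84 days) ✓; site Tulsa ✓; age 60 ≥ 21 ✓; rating 2 ≥ 2 ✓ → eligible.
RSU Program — status seasonal ✗ (excluded) → not eligible.
Fitness Allowance — status seasonal ✗ (requires full-time or temporary) → not eligible.
Sabbatical Program — status seasonal ✗ (requires full-time or part-time) → not eligible.
Pension Scheme — status seasonal ✗ (requires full-time) → not eligible.
Health Savings Account — service 314 days ≥ 4 weeks (≈28 days) ✓; rating 2 ≥ 2 ✓; dept Research ✗ → not eligible.
401(k) Plan — status seasonal ✓; service 314 days ≥ 1 month (≈30 days) ✓; rating 2 < 3 ✗ → not eligible.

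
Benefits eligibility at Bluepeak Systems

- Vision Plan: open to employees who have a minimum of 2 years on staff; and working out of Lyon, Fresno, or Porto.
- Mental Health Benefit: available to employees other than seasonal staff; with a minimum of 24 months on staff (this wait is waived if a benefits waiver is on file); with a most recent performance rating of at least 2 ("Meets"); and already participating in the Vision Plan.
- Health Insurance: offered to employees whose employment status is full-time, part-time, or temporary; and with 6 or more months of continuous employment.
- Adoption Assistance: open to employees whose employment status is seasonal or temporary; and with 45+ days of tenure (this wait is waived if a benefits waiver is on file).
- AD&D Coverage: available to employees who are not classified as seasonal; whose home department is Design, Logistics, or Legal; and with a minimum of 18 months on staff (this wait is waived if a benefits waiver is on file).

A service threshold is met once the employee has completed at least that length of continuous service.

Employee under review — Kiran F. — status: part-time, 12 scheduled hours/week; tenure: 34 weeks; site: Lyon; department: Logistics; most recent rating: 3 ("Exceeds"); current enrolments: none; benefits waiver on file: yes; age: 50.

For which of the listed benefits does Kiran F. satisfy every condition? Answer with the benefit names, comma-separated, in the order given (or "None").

Health Insurance, AD&D Coverage

Vision Plan — service 34 weeks < 2 years (≈730 days) ✗ → not eligible.
Mental Health Benefit — status part-time ✓ (not excluded); benefits waiver on file ✓; rating 3 ≥ 2 ✓; not enrolled in Vision Plan ✗ → not eligible.
Health Insurance — status part-time ✓; service 34 weeks ≥ 6 months (≈180 days) ✓ → eligible.
Adoption Assistance — status part-time ✗ (requires seasonal or temporary) → not eligible.
AD&D Coverage — status part-time ✓ (not excluded); dept Logistics ✓; benefits waiver on file ✓ → eligible.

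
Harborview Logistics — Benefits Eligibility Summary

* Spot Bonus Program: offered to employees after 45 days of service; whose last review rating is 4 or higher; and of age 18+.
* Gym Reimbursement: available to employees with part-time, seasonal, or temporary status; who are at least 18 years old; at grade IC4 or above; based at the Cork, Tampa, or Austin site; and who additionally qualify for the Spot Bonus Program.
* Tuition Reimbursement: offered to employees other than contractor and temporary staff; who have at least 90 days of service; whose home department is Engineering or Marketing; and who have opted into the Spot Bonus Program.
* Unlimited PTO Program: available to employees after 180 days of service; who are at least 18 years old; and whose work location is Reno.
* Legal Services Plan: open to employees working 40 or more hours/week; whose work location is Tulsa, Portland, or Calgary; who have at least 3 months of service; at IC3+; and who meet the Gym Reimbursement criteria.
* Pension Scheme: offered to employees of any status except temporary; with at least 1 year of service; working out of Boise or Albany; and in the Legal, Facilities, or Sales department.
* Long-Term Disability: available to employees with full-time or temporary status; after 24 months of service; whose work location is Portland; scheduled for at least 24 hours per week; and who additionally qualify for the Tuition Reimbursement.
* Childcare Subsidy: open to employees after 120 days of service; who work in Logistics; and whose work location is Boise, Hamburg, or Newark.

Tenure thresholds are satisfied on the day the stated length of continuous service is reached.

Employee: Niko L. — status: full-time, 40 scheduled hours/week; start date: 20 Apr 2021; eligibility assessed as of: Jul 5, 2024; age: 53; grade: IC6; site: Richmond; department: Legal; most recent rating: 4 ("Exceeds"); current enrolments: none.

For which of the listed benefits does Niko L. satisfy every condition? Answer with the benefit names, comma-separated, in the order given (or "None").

Spot Bonus Program

Service from 20 Apr 2021 to Jul 5, 2024: 1172 days.
Spot Bonus Program — service 1172 days ≥ 45 days ✓; rating 4 ≥ 4 ✓; age 53 ≥ 18 ✓ → eligible.
Gym Reimbursement — status full-time ✗ (requires part-time, seasonal, or temporary) → not eligible.
Tuition Reimbursement — status full-time ✓ (not excluded); service 1172 days ≥ 90 days ✓; dept Legal ✗ → not eligible.
Unlimited PTO Program — service 1172 days ≥ 180 days ✓; age 53 ≥ 18 ✓; site Richmond ✗ (not Reno) → not eligible.
Legal Services Plan — 40 hrs/wk ≥ 40 ✓; site Richmond ✗ (not Tulsa, Portland, or Calgary) → not eligible.
Pension Scheme — status full-time ✓ (not excluded); service 1172 days ≥ 1 year (≈365 days) ✓; site Richmond ✗ (not Boise or Albany) → not eligible.
Long-Term Disability — status full-time ✓; service 1172 days ≥ 24 months (≈720 days) ✓; site Richmond ✗ (not Portland) → not eligible.
Childcare Subsidy — service 1172 days ≥ 120 days ✓; dept Legal ✗ → not eligible.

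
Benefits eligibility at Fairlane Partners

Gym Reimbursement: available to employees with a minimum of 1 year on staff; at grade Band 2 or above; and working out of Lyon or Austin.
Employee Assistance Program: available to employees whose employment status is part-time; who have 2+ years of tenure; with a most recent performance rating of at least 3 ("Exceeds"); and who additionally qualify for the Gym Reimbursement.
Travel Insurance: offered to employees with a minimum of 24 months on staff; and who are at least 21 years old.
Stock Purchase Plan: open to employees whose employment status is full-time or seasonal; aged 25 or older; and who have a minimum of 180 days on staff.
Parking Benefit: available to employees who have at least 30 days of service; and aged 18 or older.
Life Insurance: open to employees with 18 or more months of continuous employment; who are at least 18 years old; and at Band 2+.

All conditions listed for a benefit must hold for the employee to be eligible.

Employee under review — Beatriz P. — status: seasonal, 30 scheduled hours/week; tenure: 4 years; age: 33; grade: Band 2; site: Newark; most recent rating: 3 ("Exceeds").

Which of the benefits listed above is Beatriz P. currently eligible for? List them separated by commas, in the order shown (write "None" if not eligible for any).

Gym Reimbursement — service 4 years ≥ 1 year ✓; grade Band 2 ≥ Band 2 ✓; site Newark ✗ (not Lyon or Austin) → not eligible.
Employee Assistance Program — status seasonal ✗ (requires part-time) → not eligible.
Travel Insurance — service 4 years ≥ 24 months (≈720 days) ✓; age 33 ≥ 21 ✓ → eligible.
Stock Purchase Plan — status seasonal ✓; age 33 ≥ 25 ✓; service 4 years ≥ 180 days ✓ → eligible.
Parking Benefit — service 4 years ≥ 30 days ✓; age 33 ≥ 18 ✓ → eligible.
Life Insurance — service 4 years ≥ 18 months (≈540 days) ✓; age 33 ≥ 18 ✓; grade Band 2 ≥ Band 2 ✓ → eligible.

Travel Insurance, Stock Purchase Plan, Parking Benefit, Life Insurance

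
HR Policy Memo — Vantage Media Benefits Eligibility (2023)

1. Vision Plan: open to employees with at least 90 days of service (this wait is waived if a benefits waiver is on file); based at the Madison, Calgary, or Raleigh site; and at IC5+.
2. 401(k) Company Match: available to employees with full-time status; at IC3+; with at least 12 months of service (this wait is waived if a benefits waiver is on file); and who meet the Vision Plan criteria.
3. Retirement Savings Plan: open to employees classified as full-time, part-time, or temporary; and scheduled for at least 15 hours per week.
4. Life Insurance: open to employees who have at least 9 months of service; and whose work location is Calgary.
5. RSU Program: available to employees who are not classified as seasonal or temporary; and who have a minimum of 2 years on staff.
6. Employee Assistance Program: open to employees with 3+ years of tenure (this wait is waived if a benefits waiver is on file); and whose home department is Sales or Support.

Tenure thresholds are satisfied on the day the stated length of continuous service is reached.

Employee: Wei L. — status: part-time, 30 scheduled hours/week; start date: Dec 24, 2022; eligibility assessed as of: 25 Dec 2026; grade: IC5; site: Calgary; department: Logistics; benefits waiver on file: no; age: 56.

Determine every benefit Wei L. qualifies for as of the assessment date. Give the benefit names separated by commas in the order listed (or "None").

Vision Plan, Retirement Savings Plan, Life Insurance, RSU Program

Service from Dec 24, 2022 to 25 Dec 2026: 1462 days.
Vision Plan — no waiver, service 1462 days ≥ 90 days ✓; site Calgary ✓; grade IC5 ≥ IC5 ✓ → eligible.
401(k) Company Match — status part-time ✗ (requires full-time) → not eligible.
Retirement Savings Plan — status part-time ✓; 30 hrs/wk ≥ 15 ✓ → eligible.
Life Insurance — service 1462 days ≥ 9 months (≈270 days) ✓; site Calgary ✓ → eligible.
RSU Program — status part-time ✓ (not excluded); service 1462 days ≥ 2 years (≈730 days) ✓ → eligible.
Employee Assistance Program — no waiver, service 1462 days ≥ 3 years (≈1095 days) ✓; dept Logistics ✗ → not eligible.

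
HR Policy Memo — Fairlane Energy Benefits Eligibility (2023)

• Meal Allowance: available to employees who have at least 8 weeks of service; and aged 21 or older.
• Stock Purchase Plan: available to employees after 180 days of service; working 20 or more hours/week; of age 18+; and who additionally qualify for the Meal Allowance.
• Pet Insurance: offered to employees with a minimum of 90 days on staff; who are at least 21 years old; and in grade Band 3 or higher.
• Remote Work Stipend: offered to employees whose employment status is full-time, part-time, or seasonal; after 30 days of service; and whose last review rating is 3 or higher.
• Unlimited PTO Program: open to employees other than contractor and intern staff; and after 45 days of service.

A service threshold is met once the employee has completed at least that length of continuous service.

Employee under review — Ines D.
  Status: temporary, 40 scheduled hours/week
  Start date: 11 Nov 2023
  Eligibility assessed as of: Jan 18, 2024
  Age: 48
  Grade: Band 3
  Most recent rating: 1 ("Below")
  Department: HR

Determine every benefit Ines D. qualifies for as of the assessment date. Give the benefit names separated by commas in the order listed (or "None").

Meal Allowance, Unlimited PTO Program

Service from 11 Nov 2023 to Jan 18, 2024: 68 days.
Meal Allowance — service 68 days ≥ 8 weeks (≈56 days) ✓; age 48 ≥ 21 ✓ → eligible.
Stock Purchase Plan — service 68 days < 180 days ✗ → not eligible.
Pet Insurance — service 68 days < 90 days ✗ → not eligible.
Remote Work Stipend — status temporary ✗ (requires full-time, part-time, or seasonal) → not eligible.
Unlimited PTO Program — status temporary ✓ (not excluded); service 68 days ≥ 45 days ✓ → eligible.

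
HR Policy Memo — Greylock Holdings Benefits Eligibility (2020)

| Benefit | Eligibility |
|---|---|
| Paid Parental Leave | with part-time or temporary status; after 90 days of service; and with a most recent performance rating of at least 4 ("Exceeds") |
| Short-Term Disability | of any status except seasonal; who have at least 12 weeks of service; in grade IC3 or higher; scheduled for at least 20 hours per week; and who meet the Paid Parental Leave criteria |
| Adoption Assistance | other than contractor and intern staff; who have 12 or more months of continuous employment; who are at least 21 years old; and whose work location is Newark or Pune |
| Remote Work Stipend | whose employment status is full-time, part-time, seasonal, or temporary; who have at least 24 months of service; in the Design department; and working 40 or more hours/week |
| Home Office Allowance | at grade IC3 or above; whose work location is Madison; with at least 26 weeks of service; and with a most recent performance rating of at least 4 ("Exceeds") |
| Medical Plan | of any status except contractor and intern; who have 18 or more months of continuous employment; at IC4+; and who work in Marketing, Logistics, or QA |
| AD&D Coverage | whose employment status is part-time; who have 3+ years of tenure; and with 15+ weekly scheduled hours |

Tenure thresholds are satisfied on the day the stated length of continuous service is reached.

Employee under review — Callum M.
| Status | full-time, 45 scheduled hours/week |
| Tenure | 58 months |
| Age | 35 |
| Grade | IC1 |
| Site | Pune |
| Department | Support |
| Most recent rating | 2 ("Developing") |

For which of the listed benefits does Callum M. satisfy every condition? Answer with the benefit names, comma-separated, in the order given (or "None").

Paid Parental Leave — status full-time ✗ (requires part-time or temporary) → not eligible.
Short-Term Disability — status full-time ✓ (not excluded); service 58 months ≥ 12 weeks (≈84 days) ✓; grade IC1 < IC3 ✗ → not eligible.
Adoption Assistance — status full-time ✓ (not excluded); service 58 months ≥ 12 months ✓; age 35 ≥ 21 ✓; site Pune ✓ → eligible.
Remote Work Stipend — status full-time ✓; service 58 months ≥ 24 months ✓; dept Support ✗ → not eligible.
Home Office Allowance — grade IC1 < IC3 ✗ → not eligible.
Medical Plan — status full-time ✓ (not excluded); service 58 months ≥ 18 months ✓; grade IC1 < IC4 ✗ → not eligible.
AD&D Coverage — status full-time ✗ (requires part-time) → not eligible.

Adoption Assistance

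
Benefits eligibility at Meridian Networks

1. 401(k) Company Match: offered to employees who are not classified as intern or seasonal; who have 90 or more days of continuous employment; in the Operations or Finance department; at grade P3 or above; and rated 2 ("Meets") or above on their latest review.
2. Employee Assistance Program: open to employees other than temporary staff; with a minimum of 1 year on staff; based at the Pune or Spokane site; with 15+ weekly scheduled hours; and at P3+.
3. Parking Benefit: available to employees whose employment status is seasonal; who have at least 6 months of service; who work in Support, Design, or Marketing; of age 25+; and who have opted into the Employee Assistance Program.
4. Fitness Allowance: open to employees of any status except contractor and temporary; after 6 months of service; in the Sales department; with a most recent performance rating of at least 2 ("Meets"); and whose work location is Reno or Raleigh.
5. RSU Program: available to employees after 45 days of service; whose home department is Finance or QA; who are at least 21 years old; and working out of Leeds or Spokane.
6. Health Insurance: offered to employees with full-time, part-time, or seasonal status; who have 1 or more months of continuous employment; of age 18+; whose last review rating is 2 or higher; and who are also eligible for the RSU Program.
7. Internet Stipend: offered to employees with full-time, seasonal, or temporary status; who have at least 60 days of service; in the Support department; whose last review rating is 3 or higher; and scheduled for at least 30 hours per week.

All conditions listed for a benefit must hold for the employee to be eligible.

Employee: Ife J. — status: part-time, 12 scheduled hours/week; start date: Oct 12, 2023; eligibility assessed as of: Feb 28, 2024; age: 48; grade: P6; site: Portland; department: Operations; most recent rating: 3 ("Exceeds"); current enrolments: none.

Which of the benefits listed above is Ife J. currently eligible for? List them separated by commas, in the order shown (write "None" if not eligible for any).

401(k) Company Match

Service from Oct 12, 2023 to Feb 28, 2024: 139 days.
401(k) Company Match — status part-time ✓ (not excluded); service 139 days ≥ 90 days ✓; dept Operations ✓; grade P6 ≥ P3 ✓; rating 3 ≥ 2 ✓ → eligible.
Employee Assistance Program — status part-time ✓ (not excluded); service 139 days < 1 year (≈365 days) ✗ → not eligible.
Parking Benefit — status part-time ✗ (requires seasonal) → not eligible.
Fitness Allowance — status part-time ✓ (not excluded); service 139 days < 6 months (≈180 days) ✗ → not eligible.
RSU Program — service 139 days ≥ 45 days ✓; dept Operations ✗ → not eligible.
Health Insurance — status part-time ✓; service 139 days ≥ 1 month (≈30 days) ✓; age 48 ≥ 18 ✓; rating 3 ≥ 2 ✓; not eligible for RSU Program ✗ → not eligible.
Internet Stipend — status part-time ✗ (requires full-time, seasonal, or temporary) → not eligible.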